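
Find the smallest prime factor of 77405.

77405 is odd.
Digit sum 23, not divisible by 3.
Ends in 5: divisible by 5.

5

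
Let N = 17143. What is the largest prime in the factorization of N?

79

17143 = 7 · 2449
2449 = 31 · 79
79 is prime.
So 17143 = 7 · 31 · 79; the largest prime factor is 79.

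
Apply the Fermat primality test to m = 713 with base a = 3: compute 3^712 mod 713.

696

3^1 ≡ 3 (mod 713)
3^2 ≡ 3^2 = 9 ≡ 9 (mod 713)
3^4 ≡ 9^2 = 81 ≡ 81 (mod 713)
3^8 ≡ 81^2 = 6561 ≡ 144 (mod 713)
3^16 ≡ 144^2 = 20736 ≡ 59 (mod 713)
3^32 ≡ 59^2 = 3481 ≡ 629 (mod 713)
3^64 ≡ 629^2 = 395641 ≡ 639 (mod 713)
3^128 ≡ 639^2 = 408321 ≡ 485 (mod 713)
3^256 ≡ 485^2 = 235225 ≡ 648 (mod 713)
3^512 ≡ 648^2 = 419904 ≡ 660 (mod 713)
712 = 512 + 128 + 64 + 8 in binary powers of 2.
So 3^712 ≡ 660 · 485 · 639 · 144 ≡ 696 (mod 713).
Since 696 ≠ 1, base 3 is a Fermat witness: 713 is composite.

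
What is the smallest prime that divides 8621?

8621 is odd.
Digit sum 17, not divisible by 3.
Ends in 1: not divisible by 5.
7: 8621 = 7·1231 + 4
11: 8621 = 11·783 + 8
13: 8621 = 13·663 + 2
17: 8621 = 17·507 + 2
19: 8621 = 19·453 + 14
23: 8621 = 23·374 + 19
29: 8621 = 29·297 + 8
31: 8621 = 31·278 + 3
37: 8621 = 37·233

37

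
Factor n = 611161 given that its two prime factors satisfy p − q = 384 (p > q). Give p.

Since p = q + 384, we have 611161 = q(q + 384), so q² + 384q − 611161 = 0.
Discriminant: 384² + 4·611161 = 147456 + 2444644 = 2592100; √2592100 = 1610.
q = (−384 + 1610)/2 = 613, and p = q + 384 = 997.
Check: 613 · 997 = 611161.

997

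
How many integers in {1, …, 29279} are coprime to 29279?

26136

Factor: 29279 = 19 · 23 · 67.
φ(29279) = (19−1) · (23−1) · (67−1) = 18 · 22 · 66 = 26136.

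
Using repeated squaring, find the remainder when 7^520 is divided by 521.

1

7^1 ≡ 7 (mod 521)
7^2 ≡ 7^2 = 49 ≡ 49 (mod 521)
7^4 ≡ 49^2 = 2401 ≡ 317 (mod 521)
7^8 ≡ 317^2 = 100489 ≡ 457 (mod 521)
7^16 ≡ 457^2 = 208849 ≡ 449 (mod 521)
7^32 ≡ 449^2 = 201601 ≡ 495 (mod 521)
7^64 ≡ 495^2 = 245025 ≡ 155 (mod 521)
7^128 ≡ 155^2 = 24025 ≡ 59 (mod 521)
7^256 ≡ 59^2 = 3481 ≡ 355 (mod 521)
7^512 ≡ 355^2 = 126025 ≡ 464 (mod 521)
520 = 512 + 8 in binary powers of 2.
So 7^520 ≡ 464 · 457 ≡ 1 (mod 521).
Since the result is 1, base 7 gives no evidence that 521 is composite.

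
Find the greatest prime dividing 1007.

53

1007 = 19 · 53
53 is prime.
So 1007 = 19 · 53; the largest prime factor is 53.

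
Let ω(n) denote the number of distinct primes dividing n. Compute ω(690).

690 = 2 · 345
345 = 3 · 115
115 = 5 · 23
690 = 2 · 3 · 5 · 23, which has 4 distinct prime factors.

4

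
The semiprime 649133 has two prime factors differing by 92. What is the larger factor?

853

Since p = q + 92, we have 649133 = q(q + 92), so q² + 92q − 649133 = 0.
Discriminant: 92² + 4·649133 = 8464 + 2596532 = 2604996; √2604996 = 1614.
q = (−92 + 1614)/2 = 761, and p = q + 92 = 853.
Check: 761 · 853 = 649133.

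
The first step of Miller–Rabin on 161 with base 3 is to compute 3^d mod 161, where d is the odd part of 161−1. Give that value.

161 − 1 = 160 = 2^5 · 5, so d = 5.
3^1 ≡ 3 (mod 161)
3^2 ≡ 3^2 = 9 ≡ 9 (mod 161)
3^4 ≡ 9^2 = 81 ≡ 81 (mod 161)
5 = 4 + 1 in binary powers of 2.
So 3^5 ≡ 81 · 3 ≡ 82 (mod 161).
Squaring chain: 82 → 123 → 156 → 25 → 142; never reaches −1, so base 3 is a Miller–Rabin witness that 161 is composite.

82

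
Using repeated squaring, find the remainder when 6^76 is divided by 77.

6^1 ≡ 6 (mod 77)
6^2 ≡ 6^2 = 36 ≡ 36 (mod 77)
6^4 ≡ 36^2 = 1296 ≡ 64 (mod 77)
6^8 ≡ 64^2 = 4096 ≡ 15 (mod 77)
6^16 ≡ 15^2 = 225 ≡ 71 (mod 77)
6^32 ≡ 71^2 = 5041 ≡ 36 (mod 77)
6^64 ≡ 36^2 = 1296 ≡ 64 (mod 77)
76 = 64 + 8 + 4 in binary powers of 2.
So 6^76 ≡ 64 · 15 · 64 ≡ 71 (mod 77).
Since 71 ≠ 1, base 6 is a Fermat witness: 77 is composite.

71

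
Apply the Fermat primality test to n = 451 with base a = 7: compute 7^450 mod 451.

7^1 ≡ 7 (mod 451)
7^2 ≡ 7^2 = 49 ≡ 49 (mod 451)
7^4 ≡ 49^2 = 2401 ≡ 146 (mod 451)
7^8 ≡ 146^2 = 21316 ≡ 119 (mod 451)
7^16 ≡ 119^2 = 14161 ≡ 180 (mod 451)
7^32 ≡ 180^2 = 32400 ≡ 379 (mod 451)
7^64 ≡ 379^2 = 143641 ≡ 223 (mod 451)
7^128 ≡ 223^2 = 49729 ≡ 119 (mod 451)
7^256 ≡ 119^2 = 14161 ≡ 180 (mod 451)
450 = 256 + 128 + 64 + 2 in binary powers of 2.
So 7^450 ≡ 180 · 119 · 223 · 49 ≡ 419 (mod 451).
Since 419 ≠ 1, base 7 is a Fermat witness: 451 is composite.

419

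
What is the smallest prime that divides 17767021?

17767021 is odd.
Digit sum 31, not divisible by 3.
Ends in 1: not divisible by 5.
7: 17767021 = 7·2538145 + 6
11: 17767021 = 11·1615183 + 8
13: 17767021 = 13·1366693 + 12
17: 17767021 = 17·1045118 + 15
19: 17767021 = 19·935106 + 7
23: 17767021 = 23·772479 + 4
29: 17767021 = 29·612655 + 26
31: 17767021 = 31·573129 + 22
37: 17767021 = 37·480189 + 28
41: 17767021 = 41·433341 + 40
43: 17767021 = 43·413186 + 23
47: 17767021 = 47·378021 + 34
53: 17767021 = 53·335226 + 43
59: 17767021 = 59·301135 + 56
61: 17767021 = 61·291262 + 39
67: 17767021 = 67·265179 + 28
71: 17767021 = 71·250239 + 52
73: 17767021 = 73·243383 + 62
79: 17767021 = 79·224899

79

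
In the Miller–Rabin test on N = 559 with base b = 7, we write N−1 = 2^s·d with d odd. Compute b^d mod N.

559 − 1 = 558 = 2^1 · 279, so d = 279.
7^1 ≡ 7 (mod 559)
7^2 ≡ 7^2 = 49 ≡ 49 (mod 559)
7^4 ≡ 49^2 = 2401 ≡ 165 (mod 559)
7^8 ≡ 165^2 = 27225 ≡ 393 (mod 559)
7^16 ≡ 393^2 = 154449 ≡ 165 (mod 559)
7^32 ≡ 165^2 = 27225 ≡ 393 (mod 559)
7^64 ≡ 393^2 = 154449 ≡ 165 (mod 559)
7^128 ≡ 165^2 = 27225 ≡ 393 (mod 559)
7^256 ≡ 393^2 = 154449 ≡ 165 (mod 559)
279 = 256 + 16 + 4 + 2 + 1 in binary powers of 2.
So 7^279 ≡ 165 · 165 · 165 · 49 · 7 ≡ 343 (mod 559).
Squaring chain: 343; never reaches −1, so base 7 is a Miller–Rabin witness that 559 is composite.

343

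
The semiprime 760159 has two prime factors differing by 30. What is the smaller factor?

Since p = q + 30, we have 760159 = q(q + 30), so q² + 30q − 760159 = 0.
Discriminant: 30² + 4·760159 = 900 + 3040636 = 3041536; √3041536 = 1744.
q = (−30 + 1744)/2 = 857, and p = q + 30 = 887.
Check: 857 · 887 = 760159.

857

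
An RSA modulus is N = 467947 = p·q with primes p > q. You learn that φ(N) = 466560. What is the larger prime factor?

811

φ(n) = (p−1)(q−1) = n − (p+q) + 1, so p + q = 467947 − 466560 + 1 = 1388.
p and q are the roots of t² − 1388t + 467947 = 0.
Discriminant: 1388² − 4·467947 = 1926544 − 1871788 = 54756; √54756 = 234.
q = (1388 − 234)/2 = 577, p = (1388 + 234)/2 = 811.
Check: 577 · 811 = 467947.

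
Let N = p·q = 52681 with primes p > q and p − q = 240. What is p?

379

Since p = q + 240, we have 52681 = q(q + 240), so q² + 240q − 52681 = 0.
Discriminant: 240² + 4·52681 = 57600 + 210724 = 268324; √268324 = 518.
q = (−240 + 518)/2 = 139, and p = q + 240 = 379.
Check: 139 · 379 = 52681.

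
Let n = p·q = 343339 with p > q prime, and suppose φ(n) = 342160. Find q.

521

φ(n) = (p−1)(q−1) = n − (p+q) + 1, so p + q = 343339 − 342160 + 1 = 1180.
p and q are the roots of t² − 1180t + 343339 = 0.
Discriminant: 1180² − 4·343339 = 1392400 − 1373356 = 19044; √19044 = 138.
q = (1180 − 138)/2 = 521, p = (1180 + 138)/2 = 659.
Check: 521 · 659 = 343339.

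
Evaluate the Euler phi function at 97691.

Factor: 97691 = 11 · 83 · 107.
φ(97691) = (11−1) · (83−1) · (107−1) = 10 · 82 · 106 = 86920.

86920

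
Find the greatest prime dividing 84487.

97

84487 = 13 · 6499
6499 = 67 · 97
97 is prime.
So 84487 = 13 · 67 · 97; the largest prime factor is 97.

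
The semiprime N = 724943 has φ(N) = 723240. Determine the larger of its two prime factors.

φ(n) = (p−1)(q−1) = n − (p+q) + 1, so p + q = 724943 − 723240 + 1 = 1704.
p and q are the roots of t² − 1704t + 724943 = 0.
Discriminant: 1704² − 4·724943 = 2903616 − 2899772 = 3844; √3844 = 62.
q = (1704 − 62)/2 = 821, p = (1704 + 62)/2 = 883.
Check: 821 · 883 = 724943.

883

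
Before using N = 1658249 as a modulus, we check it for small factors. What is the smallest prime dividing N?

29

1658249 is odd.
Digit sum 35, not divisible by 3.
Ends in 9: not divisible by 5.
7: 1658249 = 7·236892 + 5
11: 1658249 = 11·150749 + 10
13: 1658249 = 13·127557 + 8
17: 1658249 = 17·97544 + 1
19: 1658249 = 19·87276 + 5
23: 1658249 = 23·72097 + 18
29: 1658249 = 29·57181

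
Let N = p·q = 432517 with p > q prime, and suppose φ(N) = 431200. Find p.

φ(n) = (p−1)(q−1) = n − (p+q) + 1, so p + q = 432517 − 431200 + 1 = 1318.
p and q are the roots of t² − 1318t + 432517 = 0.
Discriminant: 1318² − 4·432517 = 1737124 − 1730068 = 7056; √7056 = 84.
q = (1318 − 84)/2 = 617, p = (1318 + 84)/2 = 701.
Check: 617 · 701 = 432517.

701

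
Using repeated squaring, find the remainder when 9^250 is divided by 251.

9^1 ≡ 9 (mod 251)
9^2 ≡ 9^2 = 81 ≡ 81 (mod 251)
9^4 ≡ 81^2 = 6561 ≡ 35 (mod 251)
9^8 ≡ 35^2 = 1225 ≡ 221 (mod 251)
9^16 ≡ 221^2 = 48841 ≡ 147 (mod 251)
9^32 ≡ 147^2 = 21609 ≡ 23 (mod 251)
9^64 ≡ 23^2 = 529 ≡ 27 (mod 251)
9^128 ≡ 27^2 = 729 ≡ 227 (mod 251)
250 = 128 + 64 + 32 + 16 + 8 + 2 in binary powers of 2.
So 9^250 ≡ 227 · 27 · 23 · 147 · 221 · 81 ≡ 1 (mod 251).
Since the result is 1, base 9 gives no evidence that 251 is composite.

1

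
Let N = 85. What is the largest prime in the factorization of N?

17

85 = 5 · 17
17 is prime.
So 85 = 5 · 17; the largest prime factor is 17.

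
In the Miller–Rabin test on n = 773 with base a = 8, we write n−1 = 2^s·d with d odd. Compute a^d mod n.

773 − 1 = 772 = 2^2 · 193, so d = 193.
8^1 ≡ 8 (mod 773)
8^2 ≡ 8^2 = 64 ≡ 64 (mod 773)
8^4 ≡ 64^2 = 4096 ≡ 231 (mod 773)
8^8 ≡ 231^2 = 53361 ≡ 24 (mod 773)
8^16 ≡ 24^2 = 576 ≡ 576 (mod 773)
8^32 ≡ 576^2 = 331776 ≡ 159 (mod 773)
8^64 ≡ 159^2 = 25281 ≡ 545 (mod 773)
8^128 ≡ 545^2 = 297025 ≡ 193 (mod 773)
193 = 128 + 64 + 1 in binary powers of 2.
So 8^193 ≡ 193 · 545 · 8 ≡ 456 (mod 773).
Squaring chain: 456 → 772; reaches −1, so base 8 does not prove 773 composite.

456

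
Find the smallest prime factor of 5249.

29

5249 is odd.
Digit sum 20, not divisible by 3.
Ends in 9: not divisible by 5.
7: 5249 = 7·749 + 6
11: 5249 = 11·477 + 2
13: 5249 = 13·403 + 10
17: 5249 = 17·308 + 13
19: 5249 = 19·276 + 5
23: 5249 = 23·228 + 5
29: 5249 = 29·181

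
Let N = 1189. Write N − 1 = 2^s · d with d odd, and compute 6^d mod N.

477

1189 − 1 = 1188 = 2^2 · 297, so d = 297.
6^1 ≡ 6 (mod 1189)
6^2 ≡ 6^2 = 36 ≡ 36 (mod 1189)
6^4 ≡ 36^2 = 1296 ≡ 107 (mod 1189)
6^8 ≡ 107^2 = 11449 ≡ 748 (mod 1189)
6^16 ≡ 748^2 = 559504 ≡ 674 (mod 1189)
6^32 ≡ 674^2 = 454276 ≡ 78 (mod 1189)
6^64 ≡ 78^2 = 6084 ≡ 139 (mod 1189)
6^128 ≡ 139^2 = 19321 ≡ 297 (mod 1189)
6^256 ≡ 297^2 = 88209 ≡ 223 (mod 1189)
297 = 256 + 32 + 8 + 1 in binary powers of 2.
So 6^297 ≡ 223 · 78 · 748 · 6 ≡ 477 (mod 1189).
Squaring chain: 477 → 430; never reaches −1, so base 6 is a Miller–Rabin witness that 1189 is composite.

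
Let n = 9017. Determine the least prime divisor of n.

9017 is odd.
Digit sum 17, not divisible by 3.
Ends in 7: not divisible by 5.
7: 9017 = 7·1288 + 1
11: 9017 = 11·819 + 8
13: 9017 = 13·693 + 8
17: 9017 = 17·530 + 7
19: 9017 = 19·474 + 11
23: 9017 = 23·392 + 1
29: 9017 = 29·310 + 27
31: 9017 = 31·290 + 27
37: 9017 = 37·243 + 26
41: 9017 = 41·219 + 38
43: 9017 = 43·209 + 30
47: 9017 = 47·191 + 40
53: 9017 = 53·170 + 7
59: 9017 = 59·152 + 49
61: 9017 = 61·147 + 50
67: 9017 = 67·134 + 39
71: 9017 = 71·127

71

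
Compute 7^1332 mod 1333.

388

7^1 ≡ 7 (mod 1333)
7^2 ≡ 7^2 = 49 ≡ 49 (mod 1333)
7^4 ≡ 49^2 = 2401 ≡ 1068 (mod 1333)
7^8 ≡ 1068^2 = 1140624 ≡ 909 (mod 1333)
7^16 ≡ 909^2 = 826281 ≡ 1154 (mod 1333)
7^32 ≡ 1154^2 = 1331716 ≡ 49 (mod 1333)
7^64 ≡ 49^2 = 2401 ≡ 1068 (mod 1333)
7^128 ≡ 1068^2 = 1140624 ≡ 909 (mod 1333)
7^256 ≡ 909^2 = 826281 ≡ 1154 (mod 1333)
7^512 ≡ 1154^2 = 1331716 ≡ 49 (mod 1333)
7^1024 ≡ 49^2 = 2401 ≡ 1068 (mod 1333)
1332 = 1024 + 256 + 32 + 16 + 4 in binary powers of 2.
So 7^1332 ≡ 1068 · 1154 · 49 · 1154 · 1068 ≡ 388 (mod 1333).
Since 388 ≠ 1, base 7 is a Fermat witness: 1333 is composite.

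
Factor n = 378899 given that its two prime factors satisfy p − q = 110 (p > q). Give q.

563

Since p = q + 110, we have 378899 = q(q + 110), so q² + 110q − 378899 = 0.
Discriminant: 110² + 4·378899 = 12100 + 1515596 = 1527696; √1527696 = 1236.
q = (−110 + 1236)/2 = 563, and p = q + 110 = 673.
Check: 563 · 673 = 378899.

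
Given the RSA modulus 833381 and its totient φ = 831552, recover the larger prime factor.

φ(n) = (p−1)(q−1) = n − (p+q) + 1, so p + q = 833381 − 831552 + 1 = 1830.
p and q are the roots of t² − 1830t + 833381 = 0.
Discriminant: 1830² − 4·833381 = 3348900 − 3333524 = 15376; √15376 = 124.
q = (1830 − 124)/2 = 853, p = (1830 + 124)/2 = 977.
Check: 853 · 977 = 833381.

977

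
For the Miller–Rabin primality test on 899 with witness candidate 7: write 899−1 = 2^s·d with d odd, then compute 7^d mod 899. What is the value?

899 − 1 = 898 = 2^1 · 449, so d = 449.
7^1 ≡ 7 (mod 899)
7^2 ≡ 7^2 = 49 ≡ 49 (mod 899)
7^4 ≡ 49^2 = 2401 ≡ 603 (mod 899)
7^8 ≡ 603^2 = 363609 ≡ 413 (mod 899)
7^16 ≡ 413^2 = 170569 ≡ 658 (mod 899)
7^32 ≡ 658^2 = 432964 ≡ 545 (mod 899)
7^64 ≡ 545^2 = 297025 ≡ 355 (mod 899)
7^128 ≡ 355^2 = 126025 ≡ 165 (mod 899)
7^256 ≡ 165^2 = 27225 ≡ 255 (mod 899)
449 = 256 + 128 + 64 + 1 in binary powers of 2.
So 7^449 ≡ 255 · 165 · 355 · 7 ≡ 877 (mod 899).
Squaring chain: 877; never reaches −1, so base 7 is a Miller–Rabin witness that 899 is composite.

877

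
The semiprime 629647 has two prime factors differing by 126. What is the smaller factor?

Since p = q + 126, we have 629647 = q(q + 126), so q² + 126q − 629647 = 0.
Discriminant: 126² + 4·629647 = 15876 + 2518588 = 2534464; √2534464 = 1592.
q = (−126 + 1592)/2 = 733, and p = q + 126 = 859.
Check: 733 · 859 = 629647.

733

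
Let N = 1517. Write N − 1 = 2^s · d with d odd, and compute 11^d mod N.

1517 − 1 = 1516 = 2^2 · 379, so d = 379.
11^1 ≡ 11 (mod 1517)
11^2 ≡ 11^2 = 121 ≡ 121 (mod 1517)
11^4 ≡ 121^2 = 14641 ≡ 988 (mod 1517)
11^8 ≡ 988^2 = 976144 ≡ 713 (mod 1517)
11^16 ≡ 713^2 = 508369 ≡ 174 (mod 1517)
11^32 ≡ 174^2 = 30276 ≡ 1453 (mod 1517)
11^64 ≡ 1453^2 = 2111209 ≡ 1062 (mod 1517)
11^128 ≡ 1062^2 = 1127844 ≡ 713 (mod 1517)
11^256 ≡ 713^2 = 508369 ≡ 174 (mod 1517)
379 = 256 + 64 + 32 + 16 + 8 + 2 + 1 in binary powers of 2.
So 11^379 ≡ 174 · 1062 · 1453 · 174 · 713 · 121 · 11 ≡ 1010 (mod 1517).
Squaring chain: 1010 → 676; never reaches −1, so base 11 is a Miller–Rabin witness that 1517 is composite.

1010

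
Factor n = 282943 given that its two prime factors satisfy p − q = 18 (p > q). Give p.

Since p = q + 18, we have 282943 = q(q + 18), so q² + 18q − 282943 = 0.
Discriminant: 18² + 4·282943 = 324 + 1131772 = 1132096; √1132096 = 1064.
q = (−18 + 1064)/2 = 523, and p = q + 18 = 541.
Check: 523 · 541 = 282943.

541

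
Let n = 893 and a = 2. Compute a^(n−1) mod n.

777

2^1 ≡ 2 (mod 893)
2^2 ≡ 2^2 = 4 ≡ 4 (mod 893)
2^4 ≡ 4^2 = 16 ≡ 16 (mod 893)
2^8 ≡ 16^2 = 256 ≡ 256 (mod 893)
2^16 ≡ 256^2 = 65536 ≡ 347 (mod 893)
2^32 ≡ 347^2 = 120409 ≡ 747 (mod 893)
2^64 ≡ 747^2 = 558009 ≡ 777 (mod 893)
2^128 ≡ 777^2 = 603729 ≡ 61 (mod 893)
2^256 ≡ 61^2 = 3721 ≡ 149 (mod 893)
2^512 ≡ 149^2 = 22201 ≡ 769 (mod 893)
892 = 512 + 256 + 64 + 32 + 16 + 8 + 4 in binary powers of 2.
So 2^892 ≡ 769 · 149 · 777 · 747 · 347 · 256 · 16 ≡ 777 (mod 893).
Since 777 ≠ 1, base 2 is a Fermat witness: 893 is composite.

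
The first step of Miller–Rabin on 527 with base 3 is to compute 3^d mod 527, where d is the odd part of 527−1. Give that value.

527 − 1 = 526 = 2^1 · 263, so d = 263.
3^1 ≡ 3 (mod 527)
3^2 ≡ 3^2 = 9 ≡ 9 (mod 527)
3^4 ≡ 9^2 = 81 ≡ 81 (mod 527)
3^8 ≡ 81^2 = 6561 ≡ 237 (mod 527)
3^16 ≡ 237^2 = 56169 ≡ 307 (mod 527)
3^32 ≡ 307^2 = 94249 ≡ 443 (mod 527)
3^64 ≡ 443^2 = 196249 ≡ 205 (mod 527)
3^128 ≡ 205^2 = 42025 ≡ 392 (mod 527)
3^256 ≡ 392^2 = 153664 ≡ 307 (mod 527)
263 = 256 + 4 + 2 + 1 in binary powers of 2.
So 3^263 ≡ 307 · 81 · 9 · 3 ≡ 11 (mod 527).
Squaring chain: 11; never reaches −1, so base 3 is a Miller–Rabin witness that 527 is composite.

11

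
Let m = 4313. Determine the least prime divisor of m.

4313 is odd.
Digit sum 11, not divisible by 3.
Ends in 3: not divisible by 5.
7: 4313 = 7·616 + 1
11: 4313 = 11·392 + 1
13: 4313 = 13·331 + 10
17: 4313 = 17·253 + 12
19: 4313 = 19·227

19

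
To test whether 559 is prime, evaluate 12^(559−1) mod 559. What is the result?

183

12^1 ≡ 12 (mod 559)
12^2 ≡ 12^2 = 144 ≡ 144 (mod 559)
12^4 ≡ 144^2 = 20736 ≡ 53 (mod 559)
12^8 ≡ 53^2 = 2809 ≡ 14 (mod 559)
12^16 ≡ 14^2 = 196 ≡ 196 (mod 559)
12^32 ≡ 196^2 = 38416 ≡ 404 (mod 559)
12^64 ≡ 404^2 = 163216 ≡ 547 (mod 559)
12^128 ≡ 547^2 = 299209 ≡ 144 (mod 559)
12^256 ≡ 144^2 = 20736 ≡ 53 (mod 559)
12^512 ≡ 53^2 = 2809 ≡ 14 (mod 559)
558 = 512 + 32 + 8 + 4 + 2 in binary powers of 2.
So 12^558 ≡ 14 · 404 · 14 · 53 · 144 ≡ 183 (mod 559).
Since 183 ≠ 1, base 12 is a Fermat witness: 559 is composite.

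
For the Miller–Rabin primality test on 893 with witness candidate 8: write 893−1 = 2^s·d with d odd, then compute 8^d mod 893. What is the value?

521

893 − 1 = 892 = 2^2 · 223, so d = 223.
8^1 ≡ 8 (mod 893)
8^2 ≡ 8^2 = 64 ≡ 64 (mod 893)
8^4 ≡ 64^2 = 4096 ≡ 524 (mod 893)
8^8 ≡ 524^2 = 274576 ≡ 425 (mod 893)
8^16 ≡ 425^2 = 180625 ≡ 239 (mod 893)
8^32 ≡ 239^2 = 57121 ≡ 862 (mod 893)
8^64 ≡ 862^2 = 743044 ≡ 68 (mod 893)
8^128 ≡ 68^2 = 4624 ≡ 159 (mod 893)
223 = 128 + 64 + 16 + 8 + 4 + 2 + 1 in binary powers of 2.
So 8^223 ≡ 159 · 68 · 239 · 425 · 524 · 64 · 8 ≡ 521 (mod 893).
Squaring chain: 521 → 862; never reaches −1, so base 8 is a Miller–Rabin witness that 893 is composite.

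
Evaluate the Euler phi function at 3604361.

3532480

Factor: 3604361 = 113 · 167 · 191.
φ(3604361) = (113−1) · (167−1) · (191−1) = 112 · 166 · 190 = 3532480.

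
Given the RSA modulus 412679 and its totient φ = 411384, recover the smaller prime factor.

φ(n) = (p−1)(q−1) = n − (p+q) + 1, so p + q = 412679 − 411384 + 1 = 1296.
p and q are the roots of t² − 1296t + 412679 = 0.
Discriminant: 1296² − 4·412679 = 1679616 − 1650716 = 28900; √28900 = 170.
q = (1296 − 170)/2 = 563, p = (1296 + 170)/2 = 733.
Check: 563 · 733 = 412679.

563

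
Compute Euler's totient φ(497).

420

Factor: 497 = 7 · 71.
φ(497) = (7−1) · (71−1) = 6 · 70 = 420.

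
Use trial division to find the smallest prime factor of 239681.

13

239681 is odd.
Digit sum 29, not divisible by 3.
Ends in 1: not divisible by 5.
7: 239681 = 7·34240 + 1
11: 239681 = 11·21789 + 2
13: 239681 = 13·18437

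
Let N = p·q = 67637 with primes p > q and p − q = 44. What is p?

Since p = q + 44, we have 67637 = q(q + 44), so q² + 44q − 67637 = 0.
Discriminant: 44² + 4·67637 = 1936 + 270548 = 272484; √272484 = 522.
q = (−44 + 522)/2 = 239, and p = q + 44 = 283.
Check: 239 · 283 = 67637.

283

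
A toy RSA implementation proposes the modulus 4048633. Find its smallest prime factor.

71

4048633 is odd.
Digit sum 28, not divisible by 3.
Ends in 3: not divisible by 5.
7: 4048633 = 7·578376 + 1
11: 4048633 = 11·368057 + 6
13: 4048633 = 13·311433 + 4
17: 4048633 = 17·238154 + 15
19: 4048633 = 19·213085 + 18
23: 4048633 = 23·176027 + 12
29: 4048633 = 29·139608 + 1
31: 4048633 = 31·130601 + 2
37: 4048633 = 37·109422 + 19
41: 4048633 = 41·98747 + 6
43: 4048633 = 43·94154 + 11
47: 4048633 = 47·86141 + 6
53: 4048633 = 53·76389 + 16
59: 4048633 = 59·68620 + 53
61: 4048633 = 61·66371 + 2
67: 4048633 = 67·60427 + 24
71: 4048633 = 71·57023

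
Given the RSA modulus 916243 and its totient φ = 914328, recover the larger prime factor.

φ(n) = (p−1)(q−1) = n − (p+q) + 1, so p + q = 916243 − 914328 + 1 = 1916.
p and q are the roots of t² − 1916t + 916243 = 0.
Discriminant: 1916² − 4·916243 = 3671056 − 3664972 = 6084; √6084 = 78.
q = (1916 − 78)/2 = 919, p = (1916 + 78)/2 = 997.
Check: 919 · 997 = 916243.

997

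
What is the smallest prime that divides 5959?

59

5959 is odd.
Digit sum 28, not divisible by 3.
Ends in 9: not divisible by 5.
7: 5959 = 7·851 + 2
11: 5959 = 11·541 + 8
13: 5959 = 13·458 + 5
17: 5959 = 17·350 + 9
19: 5959 = 19·313 + 12
23: 5959 = 23·259 + 2
29: 5959 = 29·205 + 14
31: 5959 = 31·192 + 7
37: 5959 = 37·161 + 2
41: 5959 = 41·145 + 14
43: 5959 = 43·138 + 25
47: 5959 = 47·126 + 37
53: 5959 = 53·112 + 23
59: 5959 = 59·101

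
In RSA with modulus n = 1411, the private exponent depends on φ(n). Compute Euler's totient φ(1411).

Factor: 1411 = 17 · 83.
φ(1411) = (17−1) · (83−1) = 16 · 82 = 1312.

1312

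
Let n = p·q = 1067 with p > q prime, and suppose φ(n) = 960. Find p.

φ(n) = (p−1)(q−1) = n − (p+q) + 1, so p + q = 1067 − 960 + 1 = 108.
p and q are the roots of t² − 108t + 1067 = 0.
Discriminant: 108² − 4·1067 = 11664 − 4268 = 7396; √7396 = 86.
q = (108 − 86)/2 = 11, p = (108 + 86)/2 = 97.
Check: 11 · 97 = 1067.

97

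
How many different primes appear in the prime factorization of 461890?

461890 = 2 · 230945
230945 = 5 · 46189
46189 = 11 · 4199
4199 = 13 · 323
323 = 17 · 19
461890 = 2 · 5 · 11 · 13 · 17 · 19, which has 6 distinct prime factors.

6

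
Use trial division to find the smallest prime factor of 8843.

37

8843 is odd.
Digit sum 23, not divisible by 3.
Ends in 3: not divisible by 5.
7: 8843 = 7·1263 + 2
11: 8843 = 11·803 + 10
13: 8843 = 13·680 + 3
17: 8843 = 17·520 + 3
19: 8843 = 19·465 + 8
23: 8843 = 23·384 + 11
29: 8843 = 29·304 + 27
31: 8843 = 31·285 + 8
37: 8843 = 37·239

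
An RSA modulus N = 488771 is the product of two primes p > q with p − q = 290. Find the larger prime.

Since p = q + 290, we have 488771 = q(q + 290), so q² + 290q − 488771 = 0.
Discriminant: 290² + 4·488771 = 84100 + 1955084 = 2039184; √2039184 = 1428.
q = (−290 + 1428)/2 = 569, and p = q + 290 = 859.
Check: 569 · 859 = 488771.

859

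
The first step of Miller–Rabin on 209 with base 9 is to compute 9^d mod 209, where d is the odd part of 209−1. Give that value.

25

209 − 1 = 208 = 2^4 · 13, so d = 13.
9^1 ≡ 9 (mod 209)
9^2 ≡ 9^2 = 81 ≡ 81 (mod 209)
9^4 ≡ 81^2 = 6561 ≡ 82 (mod 209)
9^8 ≡ 82^2 = 6724 ≡ 36 (mod 209)
13 = 8 + 4 + 1 in binary powers of 2.
So 9^13 ≡ 36 · 82 · 9 ≡ 25 (mod 209).
Squaring chain: 25 → 207 → 4 → 16; never reaches −1, so base 9 is a Miller–Rabin witness that 209 is composite.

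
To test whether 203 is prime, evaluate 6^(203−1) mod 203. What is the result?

6^1 ≡ 6 (mod 203)
6^2 ≡ 6^2 = 36 ≡ 36 (mod 203)
6^4 ≡ 36^2 = 1296 ≡ 78 (mod 203)
6^8 ≡ 78^2 = 6084 ≡ 197 (mod 203)
6^16 ≡ 197^2 = 38809 ≡ 36 (mod 203)
6^32 ≡ 36^2 = 1296 ≡ 78 (mod 203)
6^64 ≡ 78^2 = 6084 ≡ 197 (mod 203)
6^128 ≡ 197^2 = 38809 ≡ 36 (mod 203)
202 = 128 + 64 + 8 + 2 in binary powers of 2.
So 6^202 ≡ 36 · 197 · 197 · 36 ≡ 169 (mod 203).
Since 169 ≠ 1, base 6 is a Fermat witness: 203 is composite.

169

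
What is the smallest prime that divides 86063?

86063 is odd.
Digit sum 23, not divisible by 3.
Ends in 3: not divisible by 5.
7: 86063 = 7·12294 + 5
11: 86063 = 11·7823 + 10
13: 86063 = 13·6620 + 3
17: 86063 = 17·5062 + 9
19: 86063 = 19·4529 + 12
23: 86063 = 23·3741 + 20
29: 86063 = 29·2967 + 20
31: 86063 = 31·2776 + 7
37: 86063 = 37·2326 + 1
41: 86063 = 41·2099 + 4
43: 86063 = 43·2001 + 20
47: 86063 = 47·1831 + 6
53: 86063 = 53·1623 + 44
59: 86063 = 59·1458 + 41
61: 86063 = 61·1410 + 53
67: 86063 = 67·1284 + 35
71: 86063 = 71·1212 + 11
73: 86063 = 73·1178 + 69
79: 86063 = 79·1089 + 32
83: 86063 = 83·1036 + 75
89: 86063 = 89·967

89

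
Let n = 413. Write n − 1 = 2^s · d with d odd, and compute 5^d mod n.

19

413 − 1 = 412 = 2^2 · 103, so d = 103.
5^1 ≡ 5 (mod 413)
5^2 ≡ 5^2 = 25 ≡ 25 (mod 413)
5^4 ≡ 25^2 = 625 ≡ 212 (mod 413)
5^8 ≡ 212^2 = 44944 ≡ 340 (mod 413)
5^16 ≡ 340^2 = 115600 ≡ 373 (mod 413)
5^32 ≡ 373^2 = 139129 ≡ 361 (mod 413)
5^64 ≡ 361^2 = 130321 ≡ 226 (mod 413)
103 = 64 + 32 + 4 + 2 + 1 in binary powers of 2.
So 5^103 ≡ 226 · 361 · 212 · 25 · 5 ≡ 19 (mod 413).
Squaring chain: 19 → 361; never reaches −1, so base 5 is a Miller–Rabin witness that 413 is composite.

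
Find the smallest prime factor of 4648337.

97

4648337 is odd.
Digit sum 35, not divisible by 3.
Ends in 7: not divisible by 5.
7: 4648337 = 7·664048 + 1
11: 4648337 = 11·422576 + 1
13: 4648337 = 13·357564 + 5
17: 4648337 = 17·273431 + 10
19: 4648337 = 19·244649 + 6
23: 4648337 = 23·202101 + 14
29: 4648337 = 29·160287 + 14
31: 4648337 = 31·149946 + 11
37: 4648337 = 37·125630 + 27
41: 4648337 = 41·113374 + 3
43: 4648337 = 43·108100 + 37
47: 4648337 = 47·98900 + 37
53: 4648337 = 53·87704 + 25
59: 4648337 = 59·78785 + 22
61: 4648337 = 61·76202 + 15
67: 4648337 = 67·69378 + 11
71: 4648337 = 71·65469 + 38
73: 4648337 = 73·63675 + 62
79: 4648337 = 79·58839 + 56
83: 4648337 = 83·56004 + 5
89: 4648337 = 89·52228 + 45
97: 4648337 = 97·47921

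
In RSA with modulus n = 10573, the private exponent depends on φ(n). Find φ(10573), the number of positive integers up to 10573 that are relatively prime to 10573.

Factor: 10573 = 97 · 109.
φ(10573) = (97−1) · (109−1) = 96 · 108 = 10368.

10368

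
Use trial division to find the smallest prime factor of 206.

206 is even: 2 divides it.

2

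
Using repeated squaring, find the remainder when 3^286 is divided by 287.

32

3^1 ≡ 3 (mod 287)
3^2 ≡ 3^2 = 9 ≡ 9 (mod 287)
3^4 ≡ 9^2 = 81 ≡ 81 (mod 287)
3^8 ≡ 81^2 = 6561 ≡ 247 (mod 287)
3^16 ≡ 247^2 = 61009 ≡ 165 (mod 287)
3^32 ≡ 165^2 = 27225 ≡ 247 (mod 287)
3^64 ≡ 247^2 = 61009 ≡ 165 (mod 287)
3^128 ≡ 165^2 = 27225 ≡ 247 (mod 287)
3^256 ≡ 247^2 = 61009 ≡ 165 (mod 287)
286 = 256 + 16 + 8 + 4 + 2 in binary powers of 2.
So 3^286 ≡ 165 · 165 · 247 · 81 · 9 ≡ 32 (mod 287).
Since 32 ≠ 1, base 3 is a Fermat witness: 287 is composite.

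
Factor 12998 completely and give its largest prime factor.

97

12998 = 2 · 6499
6499 = 67 · 97
97 is prime.
So 12998 = 2 · 67 · 97; the largest prime factor is 97.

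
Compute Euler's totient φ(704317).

678912

Factor: 704317 = 53 · 97 · 137.
φ(704317) = (53−1) · (97−1) · (137−1) = 52 · 96 · 136 = 678912.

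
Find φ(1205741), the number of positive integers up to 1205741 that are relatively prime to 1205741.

1168992

Factor: 1205741 = 73 · 83 · 199.
φ(1205741) = (73−1) · (83−1) · (199−1) = 72 · 82 · 198 = 1168992.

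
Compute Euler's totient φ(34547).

34176

Factor: 34547 = 179 · 193.
φ(34547) = (179−1) · (193−1) = 178 · 192 = 34176.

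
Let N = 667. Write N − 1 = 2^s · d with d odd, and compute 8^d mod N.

374

667 − 1 = 666 = 2^1 · 333, so d = 333.
8^1 ≡ 8 (mod 667)
8^2 ≡ 8^2 = 64 ≡ 64 (mod 667)
8^4 ≡ 64^2 = 4096 ≡ 94 (mod 667)
8^8 ≡ 94^2 = 8836 ≡ 165 (mod 667)
8^16 ≡ 165^2 = 27225 ≡ 545 (mod 667)
8^32 ≡ 545^2 = 297025 ≡ 210 (mod 667)
8^64 ≡ 210^2 = 44100 ≡ 78 (mod 667)
8^128 ≡ 78^2 = 6084 ≡ 81 (mod 667)
8^256 ≡ 81^2 = 6561 ≡ 558 (mod 667)
333 = 256 + 64 + 8 + 4 + 1 in binary powers of 2.
So 8^333 ≡ 558 · 78 · 165 · 94 · 8 ≡ 374 (mod 667).
Squaring chain: 374; never reaches −1, so base 8 is a Miller–Rabin witness that 667 is composite.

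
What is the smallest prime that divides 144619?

17

144619 is odd.
Digit sum 25, not divisible by 3.
Ends in 9: not divisible by 5.
7: 144619 = 7·20659 + 6
11: 144619 = 11·13147 + 2
13: 144619 = 13·11124 + 7
17: 144619 = 17·8507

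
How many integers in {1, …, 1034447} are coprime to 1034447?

Factor: 1034447 = 59 · 89 · 197.
φ(1034447) = (59−1) · (89−1) · (197−1) = 58 · 88 · 196 = 1000384.

1000384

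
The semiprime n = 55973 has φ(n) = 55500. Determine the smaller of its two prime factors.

φ(n) = (p−1)(q−1) = n − (p+q) + 1, so p + q = 55973 − 55500 + 1 = 474.
p and q are the roots of t² − 474t + 55973 = 0.
Discriminant: 474² − 4·55973 = 224676 − 223892 = 784; √784 = 28.
q = (474 − 28)/2 = 223, p = (474 + 28)/2 = 251.
Check: 223 · 251 = 55973.

223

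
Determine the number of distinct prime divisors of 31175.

3

31175 = 5^2 · 1247
1247 = 29 · 43
31175 = 5^2 · 29 · 43, which has 3 distinct prime factors.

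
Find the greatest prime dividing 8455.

8455 = 5 · 1691
1691 = 19 · 89
89 is prime.
So 8455 = 5 · 19 · 89; the largest prime factor is 89.

89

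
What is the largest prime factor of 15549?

15549 = 3 · 5183
5183 = 71 · 73
73 is prime.
So 15549 = 3 · 71 · 73; the largest prime factor is 73.

73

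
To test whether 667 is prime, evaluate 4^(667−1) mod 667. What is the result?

4^1 ≡ 4 (mod 667)
4^2 ≡ 4^2 = 16 ≡ 16 (mod 667)
4^4 ≡ 16^2 = 256 ≡ 256 (mod 667)
4^8 ≡ 256^2 = 65536 ≡ 170 (mod 667)
4^16 ≡ 170^2 = 28900 ≡ 219 (mod 667)
4^32 ≡ 219^2 = 47961 ≡ 604 (mod 667)
4^64 ≡ 604^2 = 364816 ≡ 634 (mod 667)
4^128 ≡ 634^2 = 401956 ≡ 422 (mod 667)
4^256 ≡ 422^2 = 178084 ≡ 662 (mod 667)
4^512 ≡ 662^2 = 438244 ≡ 25 (mod 667)
666 = 512 + 128 + 16 + 8 + 2 in binary powers of 2.
So 4^666 ≡ 25 · 422 · 219 · 170 · 16 ≡ 25 (mod 667).
Since 25 ≠ 1, base 4 is a Fermat witness: 667 is composite.

25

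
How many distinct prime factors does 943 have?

2

943 = 23 · 41
943 = 23 · 41, which has 2 distinct prime factors.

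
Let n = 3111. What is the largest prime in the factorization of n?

3111 = 3 · 1037
1037 = 17 · 61
61 is prime.
So 3111 = 3 · 17 · 61; the largest prime factor is 61.

61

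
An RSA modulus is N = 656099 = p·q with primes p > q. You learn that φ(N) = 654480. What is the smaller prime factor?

809

φ(n) = (p−1)(q−1) = n − (p+q) + 1, so p + q = 656099 − 654480 + 1 = 1620.
p and q are the roots of t² − 1620t + 656099 = 0.
Discriminant: 1620² − 4·656099 = 2624400 − 2624396 = 4; √4 = 2.
q = (1620 − 2)/2 = 809, p = (1620 + 2)/2 = 811.
Check: 809 · 811 = 656099.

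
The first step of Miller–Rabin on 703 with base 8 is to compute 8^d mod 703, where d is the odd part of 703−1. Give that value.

512

703 − 1 = 702 = 2^1 · 351, so d = 351.
8^1 ≡ 8 (mod 703)
8^2 ≡ 8^2 = 64 ≡ 64 (mod 703)
8^4 ≡ 64^2 = 4096 ≡ 581 (mod 703)
8^8 ≡ 581^2 = 337561 ≡ 121 (mod 703)
8^16 ≡ 121^2 = 14641 ≡ 581 (mod 703)
8^32 ≡ 581^2 = 337561 ≡ 121 (mod 703)
8^64 ≡ 121^2 = 14641 ≡ 581 (mod 703)
8^128 ≡ 581^2 = 337561 ≡ 121 (mod 703)
8^256 ≡ 121^2 = 14641 ≡ 581 (mod 703)
351 = 256 + 64 + 16 + 8 + 4 + 2 + 1 in binary powers of 2.
So 8^351 ≡ 581 · 581 · 581 · 121 · 581 · 64 · 8 ≡ 512 (mod 703).
Squaring chain: 512; never reaches −1, so base 8 is a Miller–Rabin witness that 703 is composite.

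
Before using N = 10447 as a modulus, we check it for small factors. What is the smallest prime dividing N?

31

10447 is odd.
Digit sum 16, not divisible by 3.
Ends in 7: not divisible by 5.
7: 10447 = 7·1492 + 3
11: 10447 = 11·949 + 8
13: 10447 = 13·803 + 8
17: 10447 = 17·614 + 9
19: 10447 = 19·549 + 16
23: 10447 = 23·454 + 5
29: 10447 = 29·360 + 7
31: 10447 = 31·337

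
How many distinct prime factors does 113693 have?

3

113693 = 41 · 2773
2773 = 47 · 59
113693 = 41 · 47 · 59, which has 3 distinct prime factors.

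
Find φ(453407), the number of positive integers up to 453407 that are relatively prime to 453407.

Factor: 453407 = 17 · 149 · 179.
φ(453407) = (17−1) · (149−1) · (179−1) = 16 · 148 · 178 = 421504.

421504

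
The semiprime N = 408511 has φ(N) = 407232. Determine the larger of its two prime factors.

673

φ(n) = (p−1)(q−1) = n − (p+q) + 1, so p + q = 408511 − 407232 + 1 = 1280.
p and q are the roots of t² − 1280t + 408511 = 0.
Discriminant: 1280² − 4·408511 = 1638400 − 1634044 = 4356; √4356 = 66.
q = (1280 − 66)/2 = 607, p = (1280 + 66)/2 = 673.
Check: 607 · 673 = 408511.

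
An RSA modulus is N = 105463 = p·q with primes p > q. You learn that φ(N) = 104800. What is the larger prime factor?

φ(n) = (p−1)(q−1) = n − (p+q) + 1, so p + q = 105463 − 104800 + 1 = 664.
p and q are the roots of t² − 664t + 105463 = 0.
Discriminant: 664² − 4·105463 = 440896 − 421852 = 19044; √19044 = 138.
q = (664 − 138)/2 = 263, p = (664 + 138)/2 = 401.
Check: 263 · 401 = 105463.

401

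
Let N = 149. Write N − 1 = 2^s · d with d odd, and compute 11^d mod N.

149 − 1 = 148 = 2^2 · 37, so d = 37.
11^1 ≡ 11 (mod 149)
11^2 ≡ 11^2 = 121 ≡ 121 (mod 149)
11^4 ≡ 121^2 = 14641 ≡ 39 (mod 149)
11^8 ≡ 39^2 = 1521 ≡ 31 (mod 149)
11^16 ≡ 31^2 = 961 ≡ 67 (mod 149)
11^32 ≡ 67^2 = 4489 ≡ 19 (mod 149)
37 = 32 + 4 + 1 in binary powers of 2.
So 11^37 ≡ 19 · 39 · 11 ≡ 105 (mod 149).
Squaring chain: 105 → 148; reaches −1, so base 11 does not prove 149 composite.

105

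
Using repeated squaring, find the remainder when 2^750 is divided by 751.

1

2^1 ≡ 2 (mod 751)
2^2 ≡ 2^2 = 4 ≡ 4 (mod 751)
2^4 ≡ 4^2 = 16 ≡ 16 (mod 751)
2^8 ≡ 16^2 = 256 ≡ 256 (mod 751)
2^16 ≡ 256^2 = 65536 ≡ 199 (mod 751)
2^32 ≡ 199^2 = 39601 ≡ 549 (mod 751)
2^64 ≡ 549^2 = 301401 ≡ 250 (mod 751)
2^128 ≡ 250^2 = 62500 ≡ 167 (mod 751)
2^256 ≡ 167^2 = 27889 ≡ 102 (mod 751)
2^512 ≡ 102^2 = 10404 ≡ 641 (mod 751)
750 = 512 + 128 + 64 + 32 + 8 + 4 + 2 in binary powers of 2.
So 2^750 ≡ 641 · 167 · 250 · 549 · 256 · 16 · 4 ≡ 1 (mod 751).
Since the result is 1, base 2 gives no evidence that 751 is composite.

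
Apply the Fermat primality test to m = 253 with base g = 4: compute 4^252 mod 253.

4^1 ≡ 4 (mod 253)
4^2 ≡ 4^2 = 16 ≡ 16 (mod 253)
4^4 ≡ 16^2 = 256 ≡ 3 (mod 253)
4^8 ≡ 3^2 = 9 ≡ 9 (mod 253)
4^16 ≡ 9^2 = 81 ≡ 81 (mod 253)
4^32 ≡ 81^2 = 6561 ≡ 236 (mod 253)
4^64 ≡ 236^2 = 55696 ≡ 36 (mod 253)
4^128 ≡ 36^2 = 1296 ≡ 31 (mod 253)
252 = 128 + 64 + 32 + 16 + 8 + 4 in binary powers of 2.
So 4^252 ≡ 31 · 36 · 236 · 81 · 9 · 3 ≡ 236 (mod 253).
Since 236 ≠ 1, base 4 is a Fermat witness: 253 is composite.

236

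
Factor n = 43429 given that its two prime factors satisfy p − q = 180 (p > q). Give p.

Since p = q + 180, we have 43429 = q(q + 180), so q² + 180q − 43429 = 0.
Discriminant: 180² + 4·43429 = 32400 + 173716 = 206116; √206116 = 454.
q = (−180 + 454)/2 = 137, and p = q + 180 = 317.
Check: 137 · 317 = 43429.

317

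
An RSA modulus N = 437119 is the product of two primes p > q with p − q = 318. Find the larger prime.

839

Since p = q + 318, we have 437119 = q(q + 318), so q² + 318q − 437119 = 0.
Discriminant: 318² + 4·437119 = 101124 + 1748476 = 1849600; √1849600 = 1360.
q = (−318 + 1360)/2 = 521, and p = q + 318 = 839.
Check: 521 · 839 = 437119.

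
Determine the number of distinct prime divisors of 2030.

2030 = 2 · 1015
1015 = 5 · 203
203 = 7 · 29
2030 = 2 · 5 · 7 · 29, which has 4 distinct prime factors.

4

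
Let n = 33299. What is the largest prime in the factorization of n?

71

33299 = 7 · 4757
4757 = 67 · 71
71 is prime.
So 33299 = 7 · 67 · 71; the largest prime factor is 71.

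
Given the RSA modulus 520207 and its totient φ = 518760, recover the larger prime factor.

787

φ(n) = (p−1)(q−1) = n − (p+q) + 1, so p + q = 520207 − 518760 + 1 = 1448.
p and q are the roots of t² − 1448t + 520207 = 0.
Discriminant: 1448² − 4·520207 = 2096704 − 2080828 = 15876; √15876 = 126.
q = (1448 − 126)/2 = 661, p = (1448 + 126)/2 = 787.
Check: 661 · 787 = 520207.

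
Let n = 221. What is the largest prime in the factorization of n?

17

221 = 13 · 17
17 is prime.
So 221 = 13 · 17; the largest prime factor is 17.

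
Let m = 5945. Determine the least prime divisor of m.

5945 is odd.
Digit sum 23, not divisible by 3.
Ends in 5: divisible by 5.

5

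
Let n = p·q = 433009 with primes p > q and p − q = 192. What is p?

761

Since p = q + 192, we have 433009 = q(q + 192), so q² + 192q − 433009 = 0.
Discriminant: 192² + 4·433009 = 36864 + 1732036 = 1768900; √1768900 = 1330.
q = (−192 + 1330)/2 = 569, and p = q + 192 = 761.
Check: 569 · 761 = 433009.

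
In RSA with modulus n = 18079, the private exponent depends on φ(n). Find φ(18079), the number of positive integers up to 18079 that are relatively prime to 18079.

17800

Factor: 18079 = 101 · 179.
φ(18079) = (101−1) · (179−1) = 100 · 178 = 17800.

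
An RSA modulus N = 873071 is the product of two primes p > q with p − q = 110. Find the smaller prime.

881

Since p = q + 110, we have 873071 = q(q + 110), so q² + 110q − 873071 = 0.
Discriminant: 110² + 4·873071 = 12100 + 3492284 = 3504384; √3504384 = 1872.
q = (−110 + 1872)/2 = 881, and p = q + 110 = 991.
Check: 881 · 991 = 873071.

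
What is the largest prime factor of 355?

355 = 5 · 71
71 is prime.
So 355 = 5 · 71; the largest prime factor is 71.

71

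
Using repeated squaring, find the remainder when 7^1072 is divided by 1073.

7

7^1 ≡ 7 (mod 1073)
7^2 ≡ 7^2 = 49 ≡ 49 (mod 1073)
7^4 ≡ 49^2 = 2401 ≡ 255 (mod 1073)
7^8 ≡ 255^2 = 65025 ≡ 645 (mod 1073)
7^16 ≡ 645^2 = 416025 ≡ 774 (mod 1073)
7^32 ≡ 774^2 = 599076 ≡ 342 (mod 1073)
7^64 ≡ 342^2 = 116964 ≡ 7 (mod 1073)
7^128 ≡ 7^2 = 49 ≡ 49 (mod 1073)
7^256 ≡ 49^2 = 2401 ≡ 255 (mod 1073)
7^512 ≡ 255^2 = 65025 ≡ 645 (mod 1073)
7^1024 ≡ 645^2 = 416025 ≡ 774 (mod 1073)
1072 = 1024 + 32 + 16 in binary powers of 2.
So 7^1072 ≡ 774 · 342 · 774 ≡ 7 (mod 1073).
Since 7 ≠ 1, base 7 is a Fermat witness: 1073 is composite.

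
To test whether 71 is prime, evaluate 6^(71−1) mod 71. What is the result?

6^1 ≡ 6 (mod 71)
6^2 ≡ 6^2 = 36 ≡ 36 (mod 71)
6^4 ≡ 36^2 = 1296 ≡ 18 (mod 71)
6^8 ≡ 18^2 = 324 ≡ 40 (mod 71)
6^16 ≡ 40^2 = 1600 ≡ 38 (mod 71)
6^32 ≡ 38^2 = 1444 ≡ 24 (mod 71)
6^64 ≡ 24^2 = 576 ≡ 8 (mod 71)
70 = 64 + 4 + 2 in binary powers of 2.
So 6^70 ≡ 8 · 18 · 36 ≡ 1 (mod 71).
Since the result is 1, base 6 gives no evidence that 71 is composite.

1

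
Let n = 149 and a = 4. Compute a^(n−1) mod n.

4^1 ≡ 4 (mod 149)
4^2 ≡ 4^2 = 16 ≡ 16 (mod 149)
4^4 ≡ 16^2 = 256 ≡ 107 (mod 149)
4^8 ≡ 107^2 = 11449 ≡ 125 (mod 149)
4^16 ≡ 125^2 = 15625 ≡ 129 (mod 149)
4^32 ≡ 129^2 = 16641 ≡ 102 (mod 149)
4^64 ≡ 102^2 = 10404 ≡ 123 (mod 149)
4^128 ≡ 123^2 = 15129 ≡ 80 (mod 149)
148 = 128 + 16 + 4 in binary powers of 2.
So 4^148 ≡ 80 · 129 · 107 ≡ 1 (mod 149).
Since the result is 1, base 4 gives no evidence that 149 is composite.

1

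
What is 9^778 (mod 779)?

614

9^1 ≡ 9 (mod 779)
9^2 ≡ 9^2 = 81 ≡ 81 (mod 779)
9^4 ≡ 81^2 = 6561 ≡ 329 (mod 779)
9^8 ≡ 329^2 = 108241 ≡ 739 (mod 779)
9^16 ≡ 739^2 = 546121 ≡ 42 (mod 779)
9^32 ≡ 42^2 = 1764 ≡ 206 (mod 779)
9^64 ≡ 206^2 = 42436 ≡ 370 (mod 779)
9^128 ≡ 370^2 = 136900 ≡ 575 (mod 779)
9^256 ≡ 575^2 = 330625 ≡ 329 (mod 779)
9^512 ≡ 329^2 = 108241 ≡ 739 (mod 779)
778 = 512 + 256 + 8 + 2 in binary powers of 2.
So 9^778 ≡ 739 · 329 · 739 · 81 ≡ 614 (mod 779).
Since 614 ≠ 1, base 9 is a Fermat witness: 779 is composite.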